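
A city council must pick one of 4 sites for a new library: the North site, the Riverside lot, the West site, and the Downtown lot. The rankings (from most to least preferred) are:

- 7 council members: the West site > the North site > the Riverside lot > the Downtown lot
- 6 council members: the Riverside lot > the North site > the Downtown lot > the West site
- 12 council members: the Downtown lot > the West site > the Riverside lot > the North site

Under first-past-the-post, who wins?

the Downtown lot

First-place votes: the North site 0, the Riverside lot 6, the West site 7, the Downtown lot 12.
the Downtown lot has the most first-place votes.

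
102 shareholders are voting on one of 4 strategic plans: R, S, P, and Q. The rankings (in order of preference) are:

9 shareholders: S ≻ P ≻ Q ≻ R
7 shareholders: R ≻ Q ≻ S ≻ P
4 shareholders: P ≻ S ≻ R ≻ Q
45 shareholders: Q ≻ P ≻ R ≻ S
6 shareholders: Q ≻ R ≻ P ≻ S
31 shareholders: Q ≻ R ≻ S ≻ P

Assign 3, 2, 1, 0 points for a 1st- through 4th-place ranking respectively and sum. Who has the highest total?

R: 9·0 + 7·3 + 4·1 + 45·1 + 6·2 + 31·2 = 144
S: 9·3 + 7·1 + 4·2 + 45·0 + 6·0 + 31·1 = 73
P: 9·2 + 7·0 + 4·3 + 45·2 + 6·1 + 31·0 = 126
Q: 9·1 + 7·2 + 4·0 + 45·3 + 6·3 + 31·3 = 269
Q has the highest Borda score (269).

Q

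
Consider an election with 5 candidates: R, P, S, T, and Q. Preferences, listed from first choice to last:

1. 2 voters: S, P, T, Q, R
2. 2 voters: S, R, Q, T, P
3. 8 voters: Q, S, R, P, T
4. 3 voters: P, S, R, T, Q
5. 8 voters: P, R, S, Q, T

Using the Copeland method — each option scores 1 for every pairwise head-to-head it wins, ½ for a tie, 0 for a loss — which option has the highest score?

R: beats T and Q; loses to P and S → score 2.
P: beats R, T, and Q; loses to S → score 3.
S: beats R, P, T, and Q → score 4.
T: loses to R, P, S, and Q → score 0.
Q: beats T; loses to R, P, and S → score 1.
S has the best pairwise record.

S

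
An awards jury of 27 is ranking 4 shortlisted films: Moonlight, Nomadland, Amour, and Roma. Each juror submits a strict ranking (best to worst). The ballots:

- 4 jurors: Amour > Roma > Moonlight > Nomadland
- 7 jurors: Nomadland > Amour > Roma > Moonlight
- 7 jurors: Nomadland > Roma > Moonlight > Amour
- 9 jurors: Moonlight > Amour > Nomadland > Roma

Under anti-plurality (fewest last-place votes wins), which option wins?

Nomadland

Last-place votes: Moonlight 7, Nomadland 4, Amour 7, Roma 9.
Nomadland is ranked last by the fewest voters, so Nomadland wins.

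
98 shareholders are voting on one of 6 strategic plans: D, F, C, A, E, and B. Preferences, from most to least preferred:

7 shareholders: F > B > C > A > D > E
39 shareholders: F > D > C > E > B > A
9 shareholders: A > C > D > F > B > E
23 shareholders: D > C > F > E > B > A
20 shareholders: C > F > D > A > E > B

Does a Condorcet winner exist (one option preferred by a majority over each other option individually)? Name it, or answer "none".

Checking pairwise contests:
F beats D 66–32.
C beats F 52–46.
D beats C 62–36.
D beats A 82–16.
D beats E 98–0.
D beats B 91–7.
Every option loses at least one head-to-head, so there is no Condorcet winner.

none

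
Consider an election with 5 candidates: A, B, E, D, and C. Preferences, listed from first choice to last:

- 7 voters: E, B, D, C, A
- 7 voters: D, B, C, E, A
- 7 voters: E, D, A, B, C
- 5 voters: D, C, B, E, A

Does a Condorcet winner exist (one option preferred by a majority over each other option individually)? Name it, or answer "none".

E vs A: 26–0 for E.
E vs B: 14–12 for E.
E vs D: 14–12 for E.
E vs C: 14–12 for E.
E beats every other option head-to-head.

E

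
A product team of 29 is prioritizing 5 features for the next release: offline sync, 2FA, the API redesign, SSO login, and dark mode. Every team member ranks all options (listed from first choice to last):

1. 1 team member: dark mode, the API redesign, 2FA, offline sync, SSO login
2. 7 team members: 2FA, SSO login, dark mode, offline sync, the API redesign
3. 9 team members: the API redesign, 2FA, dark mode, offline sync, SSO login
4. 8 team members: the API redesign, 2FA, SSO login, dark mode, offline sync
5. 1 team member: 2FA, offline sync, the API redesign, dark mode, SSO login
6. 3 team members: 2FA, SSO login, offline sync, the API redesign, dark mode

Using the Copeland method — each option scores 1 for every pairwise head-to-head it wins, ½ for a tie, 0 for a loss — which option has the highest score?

the API redesign

offline sync: loses to 2FA, the API redesign, SSO login, and dark mode → score 0.
2FA: beats offline sync, SSO login, and dark mode; loses to the API redesign → score 3.
the API redesign: beats offline sync, 2FA, SSO login, and dark mode → score 4.
SSO login: beats offline sync and dark mode; loses to 2FA and the API redesign → score 2.
dark mode: beats offline sync; loses to 2FA, the API redesign, and SSO login → score 1.
the API redesign has the best pairwise record.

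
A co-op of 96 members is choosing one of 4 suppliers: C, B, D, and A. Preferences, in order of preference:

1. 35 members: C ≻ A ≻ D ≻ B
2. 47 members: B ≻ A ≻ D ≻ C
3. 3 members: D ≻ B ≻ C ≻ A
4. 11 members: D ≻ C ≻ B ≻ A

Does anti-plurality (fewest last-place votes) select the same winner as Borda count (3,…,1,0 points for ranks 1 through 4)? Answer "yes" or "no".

no

Anti-plurality — last-place votes: C 47, B 35, D 0, A 14. Winner: D.
Borda — scores: C 130, B 158, D 124, A 164. Winner: A.
The two methods disagree.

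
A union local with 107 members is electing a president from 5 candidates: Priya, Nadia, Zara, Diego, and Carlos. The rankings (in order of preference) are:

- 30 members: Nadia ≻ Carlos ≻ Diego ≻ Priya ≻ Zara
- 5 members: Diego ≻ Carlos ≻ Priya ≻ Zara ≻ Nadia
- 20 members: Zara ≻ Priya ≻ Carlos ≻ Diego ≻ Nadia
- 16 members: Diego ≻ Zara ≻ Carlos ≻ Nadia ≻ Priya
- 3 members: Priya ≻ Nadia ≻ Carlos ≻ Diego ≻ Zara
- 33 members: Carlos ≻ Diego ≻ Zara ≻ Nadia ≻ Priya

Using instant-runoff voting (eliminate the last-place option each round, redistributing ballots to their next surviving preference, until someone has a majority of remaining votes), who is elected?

Round 1: Priya 3, Nadia 30, Zara 20, Diego 21, Carlos 33. Eliminate Priya.
Round 2: Nadia 33, Zara 20, Diego 21, Carlos 33. Eliminate Zara.
Round 3: Nadia 33, Diego 21, Carlos 53. Eliminate Diego.
Round 4: Nadia 33, Carlos 74. Carlos has a majority.

Carlos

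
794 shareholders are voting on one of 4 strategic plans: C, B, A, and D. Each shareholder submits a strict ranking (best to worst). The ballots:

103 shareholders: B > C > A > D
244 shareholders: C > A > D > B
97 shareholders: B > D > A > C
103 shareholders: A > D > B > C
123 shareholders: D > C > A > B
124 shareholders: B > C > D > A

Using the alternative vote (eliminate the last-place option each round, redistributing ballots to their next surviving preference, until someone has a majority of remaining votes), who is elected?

B

Round 1: C 244, B 324, A 103, D 123. Eliminate A.
Round 2: C 244, B 324, D 226. Eliminate D.
Round 3: C 367, B 427. B has a majority.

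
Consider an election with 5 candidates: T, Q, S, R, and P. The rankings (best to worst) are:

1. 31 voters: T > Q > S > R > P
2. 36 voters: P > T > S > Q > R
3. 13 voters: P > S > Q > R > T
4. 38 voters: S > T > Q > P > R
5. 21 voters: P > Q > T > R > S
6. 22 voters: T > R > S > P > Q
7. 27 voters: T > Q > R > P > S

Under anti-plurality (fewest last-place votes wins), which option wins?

T

Last-place votes: T 13, Q 22, S 48, R 74, P 31.
T is ranked last by the fewest voters, so T wins.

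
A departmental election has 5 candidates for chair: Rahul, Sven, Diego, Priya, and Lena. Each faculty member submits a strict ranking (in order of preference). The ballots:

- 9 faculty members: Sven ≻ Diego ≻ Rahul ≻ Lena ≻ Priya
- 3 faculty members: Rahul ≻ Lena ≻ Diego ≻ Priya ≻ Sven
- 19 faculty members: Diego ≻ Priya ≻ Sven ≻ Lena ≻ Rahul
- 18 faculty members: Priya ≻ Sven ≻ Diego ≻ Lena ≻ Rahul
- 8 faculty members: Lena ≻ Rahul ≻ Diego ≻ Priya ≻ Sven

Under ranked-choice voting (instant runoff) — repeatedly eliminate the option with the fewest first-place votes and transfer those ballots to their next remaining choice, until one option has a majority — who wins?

Round 1: Rahul 3, Sven 9, Diego 19, Priya 18, Lena 8. Eliminate Rahul.
Round 2: Sven 9, Diego 19, Priya 18, Lena 11. Eliminate Sven.
Round 3: Diego 28, Priya 18, Lena 11. Eliminate Lena.
Round 4: Diego 39, Priya 18. Diego has a majority.

Diego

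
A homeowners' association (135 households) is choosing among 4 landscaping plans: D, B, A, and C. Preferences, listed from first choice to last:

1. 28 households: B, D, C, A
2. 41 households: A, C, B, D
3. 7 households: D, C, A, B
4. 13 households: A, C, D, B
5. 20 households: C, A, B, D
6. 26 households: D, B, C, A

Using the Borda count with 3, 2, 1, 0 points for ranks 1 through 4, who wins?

D: 28·2 + 41·0 + 7·3 + 13·1 + 20·0 + 26·3 = 168
B: 28·3 + 41·1 + 7·0 + 13·0 + 20·1 + 26·2 = 197
A: 28·0 + 41·3 + 7·1 + 13·3 + 20·2 + 26·0 = 209
C: 28·1 + 41·2 + 7·2 + 13·2 + 20·3 + 26·1 = 236
C has the highest Borda score (236).

C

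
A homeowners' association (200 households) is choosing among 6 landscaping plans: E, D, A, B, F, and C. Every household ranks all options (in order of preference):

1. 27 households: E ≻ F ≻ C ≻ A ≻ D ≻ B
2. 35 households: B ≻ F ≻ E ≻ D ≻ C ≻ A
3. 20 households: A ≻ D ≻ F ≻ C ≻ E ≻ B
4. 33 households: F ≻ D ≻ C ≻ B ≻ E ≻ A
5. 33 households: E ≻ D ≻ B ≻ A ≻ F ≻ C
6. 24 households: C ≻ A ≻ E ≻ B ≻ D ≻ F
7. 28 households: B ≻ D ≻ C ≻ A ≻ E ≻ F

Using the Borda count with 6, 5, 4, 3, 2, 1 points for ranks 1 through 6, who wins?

D

E: 27·6 + 35·4 + 20·2 + 33·2 + 33·6 + 24·4 + 28·2 = 758
D: 27·2 + 35·3 + 20·5 + 33·5 + 33·5 + 24·2 + 28·5 = 777
A: 27·3 + 35·1 + 20·6 + 33·1 + 33·3 + 24·5 + 28·3 = 572
B: 27·1 + 35·6 + 20·1 + 33·3 + 33·4 + 24·3 + 28·6 = 728
F: 27·5 + 35·5 + 20·4 + 33·6 + 33·2 + 24·1 + 28·1 = 706
C: 27·4 + 35·2 + 20·3 + 33·4 + 33·1 + 24·6 + 28·4 = 659
D has the highest Borda score (777).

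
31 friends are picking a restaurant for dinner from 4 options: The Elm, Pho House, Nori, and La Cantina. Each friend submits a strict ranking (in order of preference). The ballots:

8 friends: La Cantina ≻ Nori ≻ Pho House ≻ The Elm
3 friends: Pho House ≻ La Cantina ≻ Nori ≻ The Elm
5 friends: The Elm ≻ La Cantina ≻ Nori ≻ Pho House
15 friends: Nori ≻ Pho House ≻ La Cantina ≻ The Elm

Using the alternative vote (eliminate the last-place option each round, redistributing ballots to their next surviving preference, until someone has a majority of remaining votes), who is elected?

La Cantina

Round 1: The Elm 5, Pho House 3, Nori 15, La Cantina 8. Eliminate Pho House.
Round 2: The Elm 5, Nori 15, La Cantina 11. Eliminate The Elm.
Round 3: Nori 15, La Cantina 16. La Cantina has a majority.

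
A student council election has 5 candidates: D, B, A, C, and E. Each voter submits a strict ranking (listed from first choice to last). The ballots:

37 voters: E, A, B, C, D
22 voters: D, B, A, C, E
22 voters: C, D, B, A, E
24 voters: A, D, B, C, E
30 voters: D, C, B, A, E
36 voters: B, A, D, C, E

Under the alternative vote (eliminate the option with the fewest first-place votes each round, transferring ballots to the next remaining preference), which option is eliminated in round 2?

A

Round 1: D 52, B 36, A 24, C 22, E 37. Eliminate C.
Round 2: D 74, B 36, A 24, E 37. Eliminate A.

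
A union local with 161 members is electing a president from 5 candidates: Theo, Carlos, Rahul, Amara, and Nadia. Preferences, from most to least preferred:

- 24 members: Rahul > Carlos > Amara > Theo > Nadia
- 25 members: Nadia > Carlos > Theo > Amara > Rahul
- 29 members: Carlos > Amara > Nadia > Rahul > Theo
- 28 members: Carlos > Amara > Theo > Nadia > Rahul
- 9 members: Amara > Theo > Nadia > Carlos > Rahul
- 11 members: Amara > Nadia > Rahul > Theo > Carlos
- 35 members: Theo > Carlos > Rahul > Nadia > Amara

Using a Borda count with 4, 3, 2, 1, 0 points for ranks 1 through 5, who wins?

Carlos

Theo: 24·1 + 25·2 + 29·0 + 28·2 + 9·3 + 11·1 + 35·4 = 308
Carlos: 24·3 + 25·3 + 29·4 + 28·4 + 9·1 + 11·0 + 35·3 = 489
Rahul: 24·4 + 25·0 + 29·1 + 28·0 + 9·0 + 11·2 + 35·2 = 217
Amara: 24·2 + 25·1 + 29·3 + 28·3 + 9·4 + 11·4 + 35·0 = 324
Nadia: 24·0 + 25·4 + 29·2 + 28·1 + 9·2 + 11·3 + 35·1 = 272
Carlos has the highest Borda score (489).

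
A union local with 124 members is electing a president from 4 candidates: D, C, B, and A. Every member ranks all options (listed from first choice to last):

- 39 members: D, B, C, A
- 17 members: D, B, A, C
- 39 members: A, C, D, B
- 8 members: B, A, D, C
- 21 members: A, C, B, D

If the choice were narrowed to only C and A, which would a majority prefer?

Voters preferring C to A: 39; preferring A to C: 85.
A wins the head-to-head.

A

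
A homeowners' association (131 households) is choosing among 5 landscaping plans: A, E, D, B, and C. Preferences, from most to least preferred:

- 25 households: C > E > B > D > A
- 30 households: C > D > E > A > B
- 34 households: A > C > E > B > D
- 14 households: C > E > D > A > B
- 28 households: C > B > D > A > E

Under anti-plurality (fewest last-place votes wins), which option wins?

Last-place votes: A 25, E 28, D 34, B 44, C 0.
C is ranked last by the fewest voters, so C wins.

C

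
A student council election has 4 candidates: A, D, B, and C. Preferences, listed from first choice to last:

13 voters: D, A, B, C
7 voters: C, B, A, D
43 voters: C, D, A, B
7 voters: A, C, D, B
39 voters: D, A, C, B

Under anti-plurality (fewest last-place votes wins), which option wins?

A

Last-place votes: A 0, D 7, B 89, C 13.
A is ranked last by the fewest voters, so A wins.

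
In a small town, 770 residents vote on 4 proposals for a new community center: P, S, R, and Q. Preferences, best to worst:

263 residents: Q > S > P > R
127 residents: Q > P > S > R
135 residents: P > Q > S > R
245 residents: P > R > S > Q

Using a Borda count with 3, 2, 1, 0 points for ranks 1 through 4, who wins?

P

P: 263·1 + 127·2 + 135·3 + 245·3 = 1657
S: 263·2 + 127·1 + 135·1 + 245·1 = 1033
R: 263·0 + 127·0 + 135·0 + 245·2 = 490
Q: 263·3 + 127·3 + 135·2 + 245·0 = 1440
P has the highest Borda score (1657).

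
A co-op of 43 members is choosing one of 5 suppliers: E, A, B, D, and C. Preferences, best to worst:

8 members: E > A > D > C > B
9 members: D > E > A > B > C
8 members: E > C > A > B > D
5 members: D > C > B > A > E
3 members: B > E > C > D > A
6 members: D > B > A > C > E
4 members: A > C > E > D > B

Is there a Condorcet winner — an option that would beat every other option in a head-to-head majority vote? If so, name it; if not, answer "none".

E vs A: 28–15 for E.
E vs B: 29–14 for E.
E vs D: 23–20 for E.
E vs C: 28–15 for E.
E beats every other option head-to-head.

E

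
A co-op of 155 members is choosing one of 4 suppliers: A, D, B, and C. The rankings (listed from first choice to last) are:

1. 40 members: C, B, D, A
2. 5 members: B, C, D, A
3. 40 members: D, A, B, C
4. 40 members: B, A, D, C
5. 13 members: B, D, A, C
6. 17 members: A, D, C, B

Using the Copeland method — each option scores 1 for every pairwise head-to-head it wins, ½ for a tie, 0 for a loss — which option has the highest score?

B

A: beats C; loses to D and B → score 1.
D: beats A and C; loses to B → score 2.
B: beats A, D, and C → score 3.
C: loses to A, D, and B → score 0.
B has the best pairwise record.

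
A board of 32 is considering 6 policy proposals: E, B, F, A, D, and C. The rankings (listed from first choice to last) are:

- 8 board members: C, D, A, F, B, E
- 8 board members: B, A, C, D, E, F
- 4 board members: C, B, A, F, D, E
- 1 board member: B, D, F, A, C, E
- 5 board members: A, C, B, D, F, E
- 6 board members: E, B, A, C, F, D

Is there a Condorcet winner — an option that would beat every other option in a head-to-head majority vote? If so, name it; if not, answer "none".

Checking pairwise contests:
B beats E 26–6.
C beats B 17–15.
B beats F 24–8.
B beats A 19–13.
B beats D 24–8.
A beats C 20–12.
Every option loses at least one head-to-head, so there is no Condorcet winner.

none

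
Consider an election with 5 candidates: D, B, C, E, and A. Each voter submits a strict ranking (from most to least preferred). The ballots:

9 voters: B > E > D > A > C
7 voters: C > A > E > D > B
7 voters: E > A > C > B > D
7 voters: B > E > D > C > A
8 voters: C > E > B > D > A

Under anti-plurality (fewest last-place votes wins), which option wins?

E

Last-place votes: D 7, B 7, C 9, E 0, A 15.
E is ranked last by the fewest voters, so E wins.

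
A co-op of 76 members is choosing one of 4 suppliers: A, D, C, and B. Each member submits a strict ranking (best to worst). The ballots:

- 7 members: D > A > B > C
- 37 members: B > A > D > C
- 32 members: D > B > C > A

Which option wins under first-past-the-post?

First-place votes: A 0, D 39, C 0, B 37.
D has the most first-place votes.

D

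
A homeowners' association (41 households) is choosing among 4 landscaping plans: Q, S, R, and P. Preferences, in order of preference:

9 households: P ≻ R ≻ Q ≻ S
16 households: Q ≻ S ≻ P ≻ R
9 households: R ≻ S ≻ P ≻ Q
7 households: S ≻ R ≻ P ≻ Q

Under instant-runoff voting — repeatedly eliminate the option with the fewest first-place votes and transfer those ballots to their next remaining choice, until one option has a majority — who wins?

Round 1: Q 16, S 7, R 9, P 9. Eliminate S.
Round 2: Q 16, R 16, P 9. Eliminate P.
Round 3: Q 16, R 25. R has a majority.

R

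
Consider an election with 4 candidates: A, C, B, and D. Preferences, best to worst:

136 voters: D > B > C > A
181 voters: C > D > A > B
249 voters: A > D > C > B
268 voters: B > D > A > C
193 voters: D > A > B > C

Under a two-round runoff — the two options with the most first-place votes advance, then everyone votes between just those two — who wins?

Round 1 first-place votes: A 249, C 181, B 268, D 329.
D and B advance.
Runoff: D is preferred to B by 759 voters; B by 268.
D wins the runoff.

D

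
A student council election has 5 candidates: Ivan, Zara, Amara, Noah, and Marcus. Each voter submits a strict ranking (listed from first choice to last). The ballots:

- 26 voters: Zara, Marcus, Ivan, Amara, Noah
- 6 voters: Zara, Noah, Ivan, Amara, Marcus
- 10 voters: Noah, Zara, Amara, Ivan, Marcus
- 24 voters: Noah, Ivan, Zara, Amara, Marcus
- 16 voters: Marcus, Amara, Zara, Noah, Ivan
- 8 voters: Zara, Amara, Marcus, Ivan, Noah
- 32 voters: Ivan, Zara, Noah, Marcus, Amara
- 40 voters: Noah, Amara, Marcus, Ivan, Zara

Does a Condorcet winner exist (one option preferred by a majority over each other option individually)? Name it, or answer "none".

none

Checking pairwise contests:
Noah beats Ivan 96–66.
Ivan beats Zara 96–66.
Ivan beats Amara 88–74.
Zara beats Noah 88–74.
Zara beats Marcus 106–56.
Every option loses at least one head-to-head, so there is no Condorcet winner.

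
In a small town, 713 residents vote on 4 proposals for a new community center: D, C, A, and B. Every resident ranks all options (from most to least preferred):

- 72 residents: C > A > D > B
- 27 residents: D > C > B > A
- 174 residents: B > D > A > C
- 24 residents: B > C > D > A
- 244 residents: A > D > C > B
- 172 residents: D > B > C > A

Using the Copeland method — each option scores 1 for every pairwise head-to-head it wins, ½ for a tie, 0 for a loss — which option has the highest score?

D

D: beats C, A, and B → score 3.
C: loses to D, A, and B → score 0.
A: beats C; loses to D and B → score 1.
B: beats C and A; loses to D → score 2.
D has the best pairwise record.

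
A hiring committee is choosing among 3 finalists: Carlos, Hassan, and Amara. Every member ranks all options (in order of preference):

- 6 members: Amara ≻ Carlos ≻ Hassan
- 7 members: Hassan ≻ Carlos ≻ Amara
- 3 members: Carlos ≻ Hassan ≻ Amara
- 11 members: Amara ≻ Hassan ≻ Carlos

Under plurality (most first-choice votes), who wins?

Amara

First-place votes: Carlos 3, Hassan 7, Amara 17.
Amara has the most first-place votes.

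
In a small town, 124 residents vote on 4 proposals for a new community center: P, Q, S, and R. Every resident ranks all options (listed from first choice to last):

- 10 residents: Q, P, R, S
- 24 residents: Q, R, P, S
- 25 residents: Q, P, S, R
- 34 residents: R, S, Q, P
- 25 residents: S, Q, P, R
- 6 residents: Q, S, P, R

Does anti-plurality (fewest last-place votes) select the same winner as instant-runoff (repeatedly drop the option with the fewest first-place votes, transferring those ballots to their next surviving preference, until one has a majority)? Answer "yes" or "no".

yes

Anti-plurality — last-place votes: P 34, Q 0, S 34, R 56. Winner: Q.
Instant-runoff — R1 P 0, Q 65, S 25, R 34 (Q winner). Winner: Q.
The two methods agree.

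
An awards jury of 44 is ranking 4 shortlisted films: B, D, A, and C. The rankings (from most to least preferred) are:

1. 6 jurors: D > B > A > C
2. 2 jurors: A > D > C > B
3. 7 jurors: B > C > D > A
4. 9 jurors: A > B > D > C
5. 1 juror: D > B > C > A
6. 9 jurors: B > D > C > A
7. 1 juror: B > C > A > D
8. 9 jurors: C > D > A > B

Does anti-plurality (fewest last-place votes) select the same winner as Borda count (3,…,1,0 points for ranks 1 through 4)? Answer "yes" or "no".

Anti-plurality — last-place votes: B 11, D 1, A 17, C 15. Winner: D.
Borda — scores: B 83, D 77, A 49, C 55. Winner: B.
The two methods disagree.

no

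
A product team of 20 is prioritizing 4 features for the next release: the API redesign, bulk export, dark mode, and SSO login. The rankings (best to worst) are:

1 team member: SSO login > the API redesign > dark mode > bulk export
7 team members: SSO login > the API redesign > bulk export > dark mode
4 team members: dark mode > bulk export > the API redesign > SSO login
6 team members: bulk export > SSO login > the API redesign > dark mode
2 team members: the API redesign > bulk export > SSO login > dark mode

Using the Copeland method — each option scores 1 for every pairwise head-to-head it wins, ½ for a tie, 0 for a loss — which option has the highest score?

the API redesign: beats dark mode; ties bulk export; loses to SSO login → score 1.5.
bulk export: beats dark mode and SSO login; ties the API redesign → score 2.5.
dark mode: loses to the API redesign, bulk export, and SSO login → score 0.
SSO login: beats the API redesign and dark mode; loses to bulk export → score 2.
bulk export has the best pairwise record.

bulk export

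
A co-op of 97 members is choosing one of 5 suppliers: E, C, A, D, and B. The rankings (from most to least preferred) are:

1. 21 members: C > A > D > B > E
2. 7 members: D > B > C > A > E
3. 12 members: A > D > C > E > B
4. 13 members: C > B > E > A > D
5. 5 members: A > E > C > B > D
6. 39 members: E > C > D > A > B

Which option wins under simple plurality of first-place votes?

E

First-place votes: E 39, C 34, A 17, D 7, B 0.
E has the most first-place votes.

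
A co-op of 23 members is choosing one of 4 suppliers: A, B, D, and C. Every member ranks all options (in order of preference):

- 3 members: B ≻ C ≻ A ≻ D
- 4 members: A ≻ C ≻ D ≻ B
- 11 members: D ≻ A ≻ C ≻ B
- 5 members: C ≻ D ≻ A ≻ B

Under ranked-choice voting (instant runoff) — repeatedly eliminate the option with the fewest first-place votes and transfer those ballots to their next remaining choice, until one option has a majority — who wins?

Round 1: A 4, B 3, D 11, C 5. Eliminate B.
Round 2: A 4, D 11, C 8. Eliminate A.
Round 3: D 11, C 12. C has a majority.

C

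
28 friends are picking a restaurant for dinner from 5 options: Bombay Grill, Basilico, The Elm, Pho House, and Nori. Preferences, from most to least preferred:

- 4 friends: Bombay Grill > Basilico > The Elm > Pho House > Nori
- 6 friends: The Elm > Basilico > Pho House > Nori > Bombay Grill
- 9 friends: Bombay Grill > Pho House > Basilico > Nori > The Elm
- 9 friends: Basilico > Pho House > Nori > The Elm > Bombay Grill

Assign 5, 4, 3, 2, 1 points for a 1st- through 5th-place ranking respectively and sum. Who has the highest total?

Basilico

Bombay Grill: 4·5 + 6·1 + 9·5 + 9·1 = 80
Basilico: 4·4 + 6·4 + 9·3 + 9·5 = 112
The Elm: 4·3 + 6·5 + 9·1 + 9·2 = 69
Pho House: 4·2 + 6·3 + 9·4 + 9·4 = 98
Nori: 4·1 + 6·2 + 9·2 + 9·3 = 61
Basilico has the highest Borda score (112).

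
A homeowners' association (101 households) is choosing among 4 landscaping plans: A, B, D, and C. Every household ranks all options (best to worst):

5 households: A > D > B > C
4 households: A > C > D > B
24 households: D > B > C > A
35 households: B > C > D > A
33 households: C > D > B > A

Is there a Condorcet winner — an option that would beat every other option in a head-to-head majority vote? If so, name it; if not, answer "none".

none

Checking pairwise contests:
B beats A 92–9.
D beats B 66–35.
C beats D 72–29.
B beats C 64–37.
Every option loses at least one head-to-head, so there is no Condorcet winner.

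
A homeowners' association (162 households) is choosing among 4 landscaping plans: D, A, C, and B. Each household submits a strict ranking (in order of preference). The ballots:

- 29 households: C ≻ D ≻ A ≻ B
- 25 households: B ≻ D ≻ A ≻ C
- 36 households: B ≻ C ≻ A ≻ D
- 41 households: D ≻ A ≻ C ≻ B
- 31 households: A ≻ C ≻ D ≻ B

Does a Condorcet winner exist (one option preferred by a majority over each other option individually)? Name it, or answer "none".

Checking pairwise contests:
C beats D 96–66.
D beats A 95–67.
A beats C 97–65.
D beats B 101–61.
Every option loses at least one head-to-head, so there is no Condorcet winner.

none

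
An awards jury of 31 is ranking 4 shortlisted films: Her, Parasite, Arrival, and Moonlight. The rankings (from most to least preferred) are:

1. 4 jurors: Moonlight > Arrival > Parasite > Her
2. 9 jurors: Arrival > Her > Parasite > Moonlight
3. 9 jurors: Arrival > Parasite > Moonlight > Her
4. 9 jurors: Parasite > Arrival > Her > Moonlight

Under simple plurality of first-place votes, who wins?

First-place votes: Her 0, Parasite 9, Arrival 18, Moonlight 4.
Arrival has the most first-place votes.

Arrival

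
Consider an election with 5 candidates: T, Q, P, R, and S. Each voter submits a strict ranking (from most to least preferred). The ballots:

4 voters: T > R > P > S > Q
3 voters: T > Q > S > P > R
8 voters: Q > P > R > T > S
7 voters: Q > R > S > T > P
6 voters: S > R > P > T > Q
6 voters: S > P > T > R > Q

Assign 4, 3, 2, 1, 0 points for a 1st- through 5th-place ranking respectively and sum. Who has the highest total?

R

T: 4·4 + 3·4 + 8·1 + 7·1 + 6·1 + 6·2 = 61
Q: 4·0 + 3·3 + 8·4 + 7·4 + 6·0 + 6·0 = 69
P: 4·2 + 3·1 + 8·3 + 7·0 + 6·2 + 6·3 = 65
R: 4·3 + 3·0 + 8·2 + 7·3 + 6·3 + 6·1 = 73
S: 4·1 + 3·2 + 8·0 + 7·2 + 6·4 + 6·4 = 72
R has the highest Borda score (73).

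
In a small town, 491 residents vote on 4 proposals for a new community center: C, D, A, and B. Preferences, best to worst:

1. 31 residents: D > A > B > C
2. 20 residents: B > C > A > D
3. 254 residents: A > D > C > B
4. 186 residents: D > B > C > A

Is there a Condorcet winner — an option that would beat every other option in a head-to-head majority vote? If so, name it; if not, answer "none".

A vs C: 285–206 for A.
A vs D: 274–217 for A.
A vs B: 285–206 for A.
A beats every other option head-to-head.

A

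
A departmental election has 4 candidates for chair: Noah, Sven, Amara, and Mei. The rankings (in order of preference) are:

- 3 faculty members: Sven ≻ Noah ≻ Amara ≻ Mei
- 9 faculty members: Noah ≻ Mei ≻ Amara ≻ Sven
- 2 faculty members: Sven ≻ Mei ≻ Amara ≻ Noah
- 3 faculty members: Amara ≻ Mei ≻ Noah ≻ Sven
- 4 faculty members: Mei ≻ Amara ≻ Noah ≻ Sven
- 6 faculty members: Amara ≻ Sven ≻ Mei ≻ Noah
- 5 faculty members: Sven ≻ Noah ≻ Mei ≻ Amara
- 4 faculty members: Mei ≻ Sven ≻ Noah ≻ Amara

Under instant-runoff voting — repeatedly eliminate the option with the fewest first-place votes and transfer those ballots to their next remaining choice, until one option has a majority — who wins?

Amara

Round 1: Noah 9, Sven 10, Amara 9, Mei 8. Eliminate Mei.
Round 2: Noah 9, Sven 14, Amara 13. Eliminate Noah.
Round 3: Sven 14, Amara 22. Amara has a majority.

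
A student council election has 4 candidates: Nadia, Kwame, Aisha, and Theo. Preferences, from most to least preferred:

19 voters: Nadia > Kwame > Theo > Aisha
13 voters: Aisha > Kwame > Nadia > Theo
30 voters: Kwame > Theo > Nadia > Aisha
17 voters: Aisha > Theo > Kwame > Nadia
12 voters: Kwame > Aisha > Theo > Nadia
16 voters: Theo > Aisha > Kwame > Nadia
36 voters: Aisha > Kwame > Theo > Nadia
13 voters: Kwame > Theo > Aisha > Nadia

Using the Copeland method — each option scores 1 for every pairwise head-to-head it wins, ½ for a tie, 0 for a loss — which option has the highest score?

Aisha

Nadia: loses to Kwame, Aisha, and Theo → score 0.
Kwame: beats Nadia and Theo; loses to Aisha → score 2.
Aisha: beats Nadia and Kwame; ties Theo → score 2.5.
Theo: beats Nadia; ties Aisha; loses to Kwame → score 1.5.
Aisha has the best pairwise record.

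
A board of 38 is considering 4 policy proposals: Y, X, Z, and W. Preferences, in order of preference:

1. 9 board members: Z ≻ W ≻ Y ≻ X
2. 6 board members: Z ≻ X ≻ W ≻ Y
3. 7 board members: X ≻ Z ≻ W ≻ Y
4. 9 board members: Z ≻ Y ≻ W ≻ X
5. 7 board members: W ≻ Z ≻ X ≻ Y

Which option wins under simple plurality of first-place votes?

First-place votes: Y 0, X 7, Z 24, W 7.
Z has the most first-place votes.

Z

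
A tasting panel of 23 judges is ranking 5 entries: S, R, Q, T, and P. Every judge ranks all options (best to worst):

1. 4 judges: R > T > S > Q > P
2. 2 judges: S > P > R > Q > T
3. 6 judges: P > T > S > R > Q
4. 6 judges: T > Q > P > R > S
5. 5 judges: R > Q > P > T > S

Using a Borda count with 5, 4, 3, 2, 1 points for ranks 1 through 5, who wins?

S: 4·3 + 2·5 + 6·3 + 6·1 + 5·1 = 51
R: 4·5 + 2·3 + 6·2 + 6·2 + 5·5 = 75
Q: 4·2 + 2·2 + 6·1 + 6·4 + 5·4 = 62
T: 4·4 + 2·1 + 6·4 + 6·5 + 5·2 = 82
P: 4·1 + 2·4 + 6·5 + 6·3 + 5·3 = 75
T has the highest Borda score (82).

T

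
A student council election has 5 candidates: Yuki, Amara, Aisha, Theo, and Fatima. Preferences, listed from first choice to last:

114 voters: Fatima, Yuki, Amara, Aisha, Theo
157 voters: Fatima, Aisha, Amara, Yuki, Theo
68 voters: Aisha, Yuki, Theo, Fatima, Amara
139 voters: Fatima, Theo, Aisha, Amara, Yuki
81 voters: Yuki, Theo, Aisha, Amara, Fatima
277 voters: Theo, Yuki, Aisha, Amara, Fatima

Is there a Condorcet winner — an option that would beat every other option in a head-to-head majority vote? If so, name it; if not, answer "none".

Yuki vs Amara: 540–296 for Yuki.
Yuki vs Aisha: 472–364 for Yuki.
Yuki vs Theo: 420–416 for Yuki.
Yuki vs Fatima: 426–410 for Yuki.
Yuki beats every other option head-to-head.

Yuki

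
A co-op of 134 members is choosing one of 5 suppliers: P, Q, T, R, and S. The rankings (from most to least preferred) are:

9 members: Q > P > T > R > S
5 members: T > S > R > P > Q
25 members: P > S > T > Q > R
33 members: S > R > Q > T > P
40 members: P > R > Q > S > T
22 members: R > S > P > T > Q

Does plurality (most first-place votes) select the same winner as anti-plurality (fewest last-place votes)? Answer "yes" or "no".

no

Plurality — first-place votes: P 65, Q 9, T 5, R 22, S 33. Winner: P.
Anti-plurality — last-place votes: P 33, Q 27, T 40, R 25, S 9. Winner: S.
The two methods disagree.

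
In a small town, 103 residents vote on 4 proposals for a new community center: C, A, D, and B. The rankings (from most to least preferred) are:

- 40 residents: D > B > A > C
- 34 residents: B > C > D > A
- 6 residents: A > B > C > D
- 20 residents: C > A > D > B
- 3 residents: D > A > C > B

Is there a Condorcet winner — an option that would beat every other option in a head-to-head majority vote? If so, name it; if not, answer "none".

none

Checking pairwise contests:
B beats C 80–23.
C beats A 54–49.
C beats D 60–43.
D beats B 63–40.
Every option loses at least one head-to-head, so there is no Condorcet winner.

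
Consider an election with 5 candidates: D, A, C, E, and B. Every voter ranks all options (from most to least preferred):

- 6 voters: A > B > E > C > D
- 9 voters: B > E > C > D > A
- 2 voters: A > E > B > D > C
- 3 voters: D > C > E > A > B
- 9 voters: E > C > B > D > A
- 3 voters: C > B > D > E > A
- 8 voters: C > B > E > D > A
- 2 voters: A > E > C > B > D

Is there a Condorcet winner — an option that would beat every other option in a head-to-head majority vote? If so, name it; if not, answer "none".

none

Checking pairwise contests:
C beats D 37–5.
D beats A 32–10.
E beats C 28–14.
B beats E 26–16.
C beats B 25–17.
Every option loses at least one head-to-head, so there is no Condorcet winner.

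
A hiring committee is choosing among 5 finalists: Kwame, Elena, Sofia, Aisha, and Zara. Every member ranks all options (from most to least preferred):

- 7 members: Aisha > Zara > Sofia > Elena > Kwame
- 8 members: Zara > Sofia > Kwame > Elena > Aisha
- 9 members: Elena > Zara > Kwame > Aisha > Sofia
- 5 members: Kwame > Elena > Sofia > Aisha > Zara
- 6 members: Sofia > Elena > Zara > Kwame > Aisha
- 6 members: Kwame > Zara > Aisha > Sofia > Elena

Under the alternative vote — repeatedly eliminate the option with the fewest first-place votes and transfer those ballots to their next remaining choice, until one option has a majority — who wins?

Round 1: Kwame 11, Elena 9, Sofia 6, Aisha 7, Zara 8. Eliminate Sofia.
Round 2: Kwame 11, Elena 15, Aisha 7, Zara 8. Eliminate Aisha.
Round 3: Kwame 11, Elena 15, Zara 15. Eliminate Kwame.
Round 4: Elena 20, Zara 21. Zara has a majority.

Zara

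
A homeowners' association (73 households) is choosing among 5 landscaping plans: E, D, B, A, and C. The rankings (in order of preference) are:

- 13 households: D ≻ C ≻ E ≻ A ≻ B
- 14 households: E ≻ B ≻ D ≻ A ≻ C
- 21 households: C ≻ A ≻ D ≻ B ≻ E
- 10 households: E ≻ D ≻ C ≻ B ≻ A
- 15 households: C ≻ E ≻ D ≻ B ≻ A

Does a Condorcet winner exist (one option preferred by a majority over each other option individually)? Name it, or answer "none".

none

Checking pairwise contests:
C beats E 49–24.
E beats D 39–34.
E beats B 52–21.
E beats A 52–21.
D beats C 37–36.
Every option loses at least one head-to-head, so there is no Condorcet winner.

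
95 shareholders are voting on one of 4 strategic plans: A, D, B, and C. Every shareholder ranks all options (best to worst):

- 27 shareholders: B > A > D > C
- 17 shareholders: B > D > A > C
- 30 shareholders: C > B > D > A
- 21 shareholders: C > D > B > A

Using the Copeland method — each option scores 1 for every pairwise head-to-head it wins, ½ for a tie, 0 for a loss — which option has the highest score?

A: loses to D, B, and C → score 0.
D: beats A; loses to B and C → score 1.
B: beats A and D; loses to C → score 2.
C: beats A, D, and B → score 3.
C has the best pairwise record.

C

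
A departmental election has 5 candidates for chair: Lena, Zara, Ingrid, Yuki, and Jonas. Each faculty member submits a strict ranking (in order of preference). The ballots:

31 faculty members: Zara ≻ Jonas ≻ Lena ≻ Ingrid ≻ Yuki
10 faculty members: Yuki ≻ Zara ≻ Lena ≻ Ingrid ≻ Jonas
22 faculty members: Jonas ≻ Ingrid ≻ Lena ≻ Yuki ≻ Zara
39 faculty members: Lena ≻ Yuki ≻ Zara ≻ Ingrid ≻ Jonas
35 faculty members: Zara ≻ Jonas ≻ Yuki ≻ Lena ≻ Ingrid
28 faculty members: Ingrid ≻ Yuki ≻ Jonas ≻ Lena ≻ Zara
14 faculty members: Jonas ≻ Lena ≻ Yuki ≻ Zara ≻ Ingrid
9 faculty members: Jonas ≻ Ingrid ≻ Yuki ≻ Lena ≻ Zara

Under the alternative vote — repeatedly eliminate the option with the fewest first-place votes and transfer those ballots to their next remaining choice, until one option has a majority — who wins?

Zara

Round 1: Lena 39, Zara 66, Ingrid 28, Yuki 10, Jonas 45. Eliminate Yuki.
Round 2: Lena 39, Zara 76, Ingrid 28, Jonas 45. Eliminate Ingrid.
Round 3: Lena 39, Zara 76, Jonas 73. Eliminate Lena.
Round 4: Zara 115, Jonas 73. Zara has a majority.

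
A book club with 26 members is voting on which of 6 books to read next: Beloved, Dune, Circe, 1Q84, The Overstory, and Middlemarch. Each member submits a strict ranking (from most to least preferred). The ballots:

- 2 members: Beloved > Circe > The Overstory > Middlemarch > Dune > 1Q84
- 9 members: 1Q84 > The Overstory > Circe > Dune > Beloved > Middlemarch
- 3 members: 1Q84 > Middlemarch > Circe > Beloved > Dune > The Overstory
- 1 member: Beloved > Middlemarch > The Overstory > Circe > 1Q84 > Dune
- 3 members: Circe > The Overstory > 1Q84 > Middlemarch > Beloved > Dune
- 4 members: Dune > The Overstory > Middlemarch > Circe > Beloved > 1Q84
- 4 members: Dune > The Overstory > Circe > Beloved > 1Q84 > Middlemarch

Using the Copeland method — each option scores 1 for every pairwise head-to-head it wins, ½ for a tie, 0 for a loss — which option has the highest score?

Beloved: beats Middlemarch; loses to Dune, Circe, 1Q84, and The Overstory → score 1.
Dune: beats Beloved and Middlemarch; loses to Circe, 1Q84, and The Overstory → score 2.
Circe: beats Beloved, Dune, 1Q84, and Middlemarch; loses to The Overstory → score 4.
1Q84: beats Beloved, Dune, and Middlemarch; loses to Circe and The Overstory → score 3.
The Overstory: beats Beloved, Dune, Circe, 1Q84, and Middlemarch → score 5.
Middlemarch: loses to Beloved, Dune, Circe, 1Q84, and The Overstory → score 0.
The Overstory has the best pairwise record.

The Overstory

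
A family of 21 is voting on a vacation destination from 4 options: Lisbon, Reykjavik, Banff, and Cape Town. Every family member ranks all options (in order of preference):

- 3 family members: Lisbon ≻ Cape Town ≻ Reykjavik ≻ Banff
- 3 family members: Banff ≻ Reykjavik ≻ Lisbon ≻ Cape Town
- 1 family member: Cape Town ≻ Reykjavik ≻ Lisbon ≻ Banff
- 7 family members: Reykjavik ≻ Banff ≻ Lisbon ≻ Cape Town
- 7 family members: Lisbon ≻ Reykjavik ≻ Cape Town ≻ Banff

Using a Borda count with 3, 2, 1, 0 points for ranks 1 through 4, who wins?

Reykjavik

Lisbon: 3·3 + 3·1 + 1·1 + 7·1 + 7·3 = 41
Reykjavik: 3·1 + 3·2 + 1·2 + 7·3 + 7·2 = 46
Banff: 3·0 + 3·3 + 1·0 + 7·2 + 7·0 = 23
Cape Town: 3·2 + 3·0 + 1·3 + 7·0 + 7·1 = 16
Reykjavik has the highest Borda score (46).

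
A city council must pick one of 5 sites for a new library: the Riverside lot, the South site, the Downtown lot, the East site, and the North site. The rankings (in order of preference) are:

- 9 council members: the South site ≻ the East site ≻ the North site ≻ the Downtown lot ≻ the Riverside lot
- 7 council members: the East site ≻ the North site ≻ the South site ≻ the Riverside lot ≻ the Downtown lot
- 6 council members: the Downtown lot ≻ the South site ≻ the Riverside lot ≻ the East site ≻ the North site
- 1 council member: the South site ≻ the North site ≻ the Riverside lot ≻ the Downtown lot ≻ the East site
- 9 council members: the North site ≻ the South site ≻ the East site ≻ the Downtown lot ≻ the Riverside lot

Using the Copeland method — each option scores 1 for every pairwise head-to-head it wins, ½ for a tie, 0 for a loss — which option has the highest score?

the South site

the Riverside lot: loses to the South site, the Downtown lot, the East site, and the North site → score 0.
the South site: beats the Riverside lot, the Downtown lot, and the East site; ties the North site → score 3.5.
the Downtown lot: beats the Riverside lot; loses to the South site, the East site, and the North site → score 1.
the East site: beats the Riverside lot, the Downtown lot, and the North site; loses to the South site → score 3.
the North site: beats the Riverside lot and the Downtown lot; ties the South site; loses to the East site → score 2.5.
the South site has the best pairwise record.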